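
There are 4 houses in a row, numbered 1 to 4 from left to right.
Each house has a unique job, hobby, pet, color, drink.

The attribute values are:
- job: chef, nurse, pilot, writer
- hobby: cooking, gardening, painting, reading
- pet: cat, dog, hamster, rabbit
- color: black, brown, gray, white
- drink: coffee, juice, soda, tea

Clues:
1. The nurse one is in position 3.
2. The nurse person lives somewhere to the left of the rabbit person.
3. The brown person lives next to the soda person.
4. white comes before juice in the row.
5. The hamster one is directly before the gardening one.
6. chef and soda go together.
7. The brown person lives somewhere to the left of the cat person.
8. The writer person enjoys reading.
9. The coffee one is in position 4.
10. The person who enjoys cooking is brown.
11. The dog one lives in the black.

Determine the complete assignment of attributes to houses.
Solution:

House | Job | Hobby | Pet | Color | Drink
-----------------------------------------
  1   | pilot | cooking | hamster | brown | tea
  2   | chef | gardening | cat | white | soda
  3   | nurse | painting | dog | black | juice
  4   | writer | reading | rabbit | gray | coffee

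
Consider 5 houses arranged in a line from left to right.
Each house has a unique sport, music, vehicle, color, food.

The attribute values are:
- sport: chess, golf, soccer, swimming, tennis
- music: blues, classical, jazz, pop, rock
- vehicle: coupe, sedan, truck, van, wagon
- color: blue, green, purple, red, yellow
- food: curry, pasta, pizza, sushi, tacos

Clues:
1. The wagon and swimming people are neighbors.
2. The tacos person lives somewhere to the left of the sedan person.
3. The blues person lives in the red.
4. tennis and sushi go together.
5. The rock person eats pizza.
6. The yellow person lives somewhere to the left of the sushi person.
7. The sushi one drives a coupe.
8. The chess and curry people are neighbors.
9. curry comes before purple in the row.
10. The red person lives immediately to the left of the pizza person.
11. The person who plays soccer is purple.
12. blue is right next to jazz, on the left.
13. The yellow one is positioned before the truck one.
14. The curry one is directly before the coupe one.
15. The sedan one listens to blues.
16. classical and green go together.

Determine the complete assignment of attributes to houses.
Solution:

House | Sport | Music | Vehicle | Color | Food
----------------------------------------------
  1   | chess | pop | wagon | blue | tacos
  2   | swimming | jazz | van | yellow | curry
  3   | tennis | classical | coupe | green | sushi
  4   | golf | blues | sedan | red | pasta
  5   | soccer | rock | truck | purple | pizza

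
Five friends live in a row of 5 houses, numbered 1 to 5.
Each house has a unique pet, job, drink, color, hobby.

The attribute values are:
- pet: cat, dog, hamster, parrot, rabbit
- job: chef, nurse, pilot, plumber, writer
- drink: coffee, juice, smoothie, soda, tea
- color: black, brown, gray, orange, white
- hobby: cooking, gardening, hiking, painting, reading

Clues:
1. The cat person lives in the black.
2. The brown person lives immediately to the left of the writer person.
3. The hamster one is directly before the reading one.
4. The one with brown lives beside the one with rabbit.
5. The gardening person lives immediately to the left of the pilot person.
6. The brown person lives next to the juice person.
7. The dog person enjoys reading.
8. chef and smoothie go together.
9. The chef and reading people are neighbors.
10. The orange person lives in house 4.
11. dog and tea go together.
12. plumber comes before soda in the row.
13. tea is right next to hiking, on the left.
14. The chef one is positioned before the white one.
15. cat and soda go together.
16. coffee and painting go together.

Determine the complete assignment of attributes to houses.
Solution:

House | Pet | Job | Drink | Color | Hobby
-----------------------------------------
  1   | hamster | chef | smoothie | gray | gardening
  2   | dog | pilot | tea | brown | reading
  3   | rabbit | writer | juice | white | hiking
  4   | parrot | plumber | coffee | orange | painting
  5   | cat | nurse | soda | black | cooking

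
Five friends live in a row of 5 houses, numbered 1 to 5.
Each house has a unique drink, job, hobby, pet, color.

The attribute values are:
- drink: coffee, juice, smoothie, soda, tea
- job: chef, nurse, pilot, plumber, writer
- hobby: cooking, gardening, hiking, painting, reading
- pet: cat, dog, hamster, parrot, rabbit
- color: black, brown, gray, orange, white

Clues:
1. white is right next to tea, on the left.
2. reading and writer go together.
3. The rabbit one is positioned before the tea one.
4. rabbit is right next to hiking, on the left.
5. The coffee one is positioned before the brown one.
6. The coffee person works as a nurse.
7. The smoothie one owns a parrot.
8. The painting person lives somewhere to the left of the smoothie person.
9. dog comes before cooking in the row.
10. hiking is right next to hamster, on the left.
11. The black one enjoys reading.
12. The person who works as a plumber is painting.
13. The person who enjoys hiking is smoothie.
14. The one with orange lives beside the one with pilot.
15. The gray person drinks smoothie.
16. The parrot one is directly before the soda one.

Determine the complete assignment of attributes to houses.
Solution:

House | Drink | Job | Hobby | Pet | Color
-----------------------------------------
  1   | juice | plumber | painting | rabbit | orange
  2   | smoothie | pilot | hiking | parrot | gray
  3   | soda | writer | reading | hamster | black
  4   | coffee | nurse | gardening | dog | white
  5   | tea | chef | cooking | cat | brown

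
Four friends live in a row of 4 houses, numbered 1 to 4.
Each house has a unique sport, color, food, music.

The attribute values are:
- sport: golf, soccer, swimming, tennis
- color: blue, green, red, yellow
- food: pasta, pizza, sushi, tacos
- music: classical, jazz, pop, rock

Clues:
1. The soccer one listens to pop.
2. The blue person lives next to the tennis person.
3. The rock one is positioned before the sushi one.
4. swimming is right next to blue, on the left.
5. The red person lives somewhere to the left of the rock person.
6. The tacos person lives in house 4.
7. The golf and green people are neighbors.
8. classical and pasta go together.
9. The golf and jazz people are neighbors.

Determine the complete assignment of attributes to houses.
Solution:

House | Sport | Color | Food | Music
------------------------------------
  1   | swimming | red | pasta | classical
  2   | golf | blue | pizza | rock
  3   | tennis | green | sushi | jazz
  4   | soccer | yellow | tacos | pop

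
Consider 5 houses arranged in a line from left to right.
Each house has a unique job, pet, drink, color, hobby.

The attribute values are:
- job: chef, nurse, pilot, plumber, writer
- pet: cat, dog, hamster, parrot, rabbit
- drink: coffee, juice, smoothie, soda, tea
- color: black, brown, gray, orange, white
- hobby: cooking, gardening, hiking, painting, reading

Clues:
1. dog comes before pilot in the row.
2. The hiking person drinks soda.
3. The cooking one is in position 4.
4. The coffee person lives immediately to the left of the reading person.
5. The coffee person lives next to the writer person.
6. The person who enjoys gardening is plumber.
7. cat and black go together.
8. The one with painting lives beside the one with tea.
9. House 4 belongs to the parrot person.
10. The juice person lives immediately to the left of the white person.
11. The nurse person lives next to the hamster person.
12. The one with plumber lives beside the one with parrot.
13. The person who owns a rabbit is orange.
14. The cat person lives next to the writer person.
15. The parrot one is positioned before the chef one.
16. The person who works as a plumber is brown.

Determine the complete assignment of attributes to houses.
Solution:

House | Job | Pet | Drink | Color | Hobby
-----------------------------------------
  1   | nurse | cat | coffee | black | painting
  2   | writer | hamster | tea | gray | reading
  3   | plumber | dog | juice | brown | gardening
  4   | pilot | parrot | smoothie | white | cooking
  5   | chef | rabbit | soda | orange | hiking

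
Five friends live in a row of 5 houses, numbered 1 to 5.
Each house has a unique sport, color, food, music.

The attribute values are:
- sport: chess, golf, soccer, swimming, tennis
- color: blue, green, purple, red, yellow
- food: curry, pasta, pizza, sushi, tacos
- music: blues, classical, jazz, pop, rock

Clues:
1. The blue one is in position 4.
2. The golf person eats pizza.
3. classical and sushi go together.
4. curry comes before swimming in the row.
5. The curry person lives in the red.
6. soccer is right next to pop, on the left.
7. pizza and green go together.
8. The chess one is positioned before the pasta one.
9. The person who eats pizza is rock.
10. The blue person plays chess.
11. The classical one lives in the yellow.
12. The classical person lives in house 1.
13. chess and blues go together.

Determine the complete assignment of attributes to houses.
Solution:

House | Sport | Color | Food | Music
------------------------------------
  1   | soccer | yellow | sushi | classical
  2   | tennis | red | curry | pop
  3   | golf | green | pizza | rock
  4   | chess | blue | tacos | blues
  5   | swimming | purple | pasta | jazz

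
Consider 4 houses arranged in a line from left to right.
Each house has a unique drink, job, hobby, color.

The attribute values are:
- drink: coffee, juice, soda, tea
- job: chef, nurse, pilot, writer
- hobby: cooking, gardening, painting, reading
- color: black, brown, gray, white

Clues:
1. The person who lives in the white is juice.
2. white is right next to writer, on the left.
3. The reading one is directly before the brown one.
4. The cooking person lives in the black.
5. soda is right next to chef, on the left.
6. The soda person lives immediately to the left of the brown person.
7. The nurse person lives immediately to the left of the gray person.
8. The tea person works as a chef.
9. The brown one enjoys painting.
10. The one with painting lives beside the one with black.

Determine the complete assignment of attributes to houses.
Solution:

House | Drink | Job | Hobby | Color
-----------------------------------
  1   | juice | nurse | gardening | white
  2   | soda | writer | reading | gray
  3   | tea | chef | painting | brown
  4   | coffee | pilot | cooking | black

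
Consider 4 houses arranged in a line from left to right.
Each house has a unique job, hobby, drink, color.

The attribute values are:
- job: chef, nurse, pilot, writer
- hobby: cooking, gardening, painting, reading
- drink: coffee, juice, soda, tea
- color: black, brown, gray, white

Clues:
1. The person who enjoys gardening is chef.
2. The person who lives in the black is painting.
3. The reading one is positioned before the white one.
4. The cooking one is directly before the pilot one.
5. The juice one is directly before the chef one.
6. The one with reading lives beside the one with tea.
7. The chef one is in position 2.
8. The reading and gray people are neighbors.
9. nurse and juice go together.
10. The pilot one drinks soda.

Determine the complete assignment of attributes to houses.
Solution:

House | Job | Hobby | Drink | Color
-----------------------------------
  1   | nurse | reading | juice | brown
  2   | chef | gardening | tea | gray
  3   | writer | cooking | coffee | white
  4   | pilot | painting | soda | black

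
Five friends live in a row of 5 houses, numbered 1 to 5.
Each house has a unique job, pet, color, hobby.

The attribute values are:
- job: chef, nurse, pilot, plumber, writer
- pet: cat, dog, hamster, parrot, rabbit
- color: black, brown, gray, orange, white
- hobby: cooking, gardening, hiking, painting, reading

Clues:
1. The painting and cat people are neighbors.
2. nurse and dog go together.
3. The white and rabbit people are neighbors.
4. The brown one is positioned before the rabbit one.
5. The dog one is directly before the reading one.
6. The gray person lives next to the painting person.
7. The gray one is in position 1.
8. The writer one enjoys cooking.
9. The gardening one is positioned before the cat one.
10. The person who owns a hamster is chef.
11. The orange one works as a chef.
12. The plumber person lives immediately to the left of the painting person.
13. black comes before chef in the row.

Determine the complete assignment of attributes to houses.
Solution:

House | Job | Pet | Color | Hobby
---------------------------------
  1   | plumber | parrot | gray | gardening
  2   | nurse | dog | brown | painting
  3   | pilot | cat | white | reading
  4   | writer | rabbit | black | cooking
  5   | chef | hamster | orange | hiking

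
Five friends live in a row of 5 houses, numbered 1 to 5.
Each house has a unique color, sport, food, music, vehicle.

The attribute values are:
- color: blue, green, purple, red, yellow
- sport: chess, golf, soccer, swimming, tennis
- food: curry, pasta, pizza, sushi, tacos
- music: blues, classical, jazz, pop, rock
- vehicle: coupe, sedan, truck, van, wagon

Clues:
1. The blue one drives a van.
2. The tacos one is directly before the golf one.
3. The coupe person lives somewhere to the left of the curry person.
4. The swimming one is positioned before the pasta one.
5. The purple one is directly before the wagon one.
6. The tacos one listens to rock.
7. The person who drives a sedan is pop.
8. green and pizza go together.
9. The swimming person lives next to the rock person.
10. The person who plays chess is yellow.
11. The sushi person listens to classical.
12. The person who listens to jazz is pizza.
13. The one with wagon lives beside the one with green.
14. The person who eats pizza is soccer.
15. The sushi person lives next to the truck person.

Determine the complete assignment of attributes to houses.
Solution:

House | Color | Sport | Food | Music | Vehicle
----------------------------------------------
  1   | blue | swimming | sushi | classical | van
  2   | purple | tennis | tacos | rock | truck
  3   | red | golf | pasta | blues | wagon
  4   | green | soccer | pizza | jazz | coupe
  5   | yellow | chess | curry | pop | sedan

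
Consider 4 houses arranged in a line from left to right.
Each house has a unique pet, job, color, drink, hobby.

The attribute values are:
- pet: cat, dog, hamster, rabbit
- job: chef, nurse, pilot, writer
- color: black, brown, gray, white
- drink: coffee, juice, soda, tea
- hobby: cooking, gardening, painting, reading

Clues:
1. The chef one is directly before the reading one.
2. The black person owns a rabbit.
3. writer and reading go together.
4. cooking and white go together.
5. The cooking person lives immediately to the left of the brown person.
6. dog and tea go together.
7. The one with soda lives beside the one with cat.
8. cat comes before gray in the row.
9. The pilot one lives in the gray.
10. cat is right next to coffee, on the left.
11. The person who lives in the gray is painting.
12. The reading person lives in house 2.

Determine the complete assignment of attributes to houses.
Solution:

House | Pet | Job | Color | Drink | Hobby
-----------------------------------------
  1   | hamster | chef | white | soda | cooking
  2   | cat | writer | brown | juice | reading
  3   | rabbit | nurse | black | coffee | gardening
  4   | dog | pilot | gray | tea | painting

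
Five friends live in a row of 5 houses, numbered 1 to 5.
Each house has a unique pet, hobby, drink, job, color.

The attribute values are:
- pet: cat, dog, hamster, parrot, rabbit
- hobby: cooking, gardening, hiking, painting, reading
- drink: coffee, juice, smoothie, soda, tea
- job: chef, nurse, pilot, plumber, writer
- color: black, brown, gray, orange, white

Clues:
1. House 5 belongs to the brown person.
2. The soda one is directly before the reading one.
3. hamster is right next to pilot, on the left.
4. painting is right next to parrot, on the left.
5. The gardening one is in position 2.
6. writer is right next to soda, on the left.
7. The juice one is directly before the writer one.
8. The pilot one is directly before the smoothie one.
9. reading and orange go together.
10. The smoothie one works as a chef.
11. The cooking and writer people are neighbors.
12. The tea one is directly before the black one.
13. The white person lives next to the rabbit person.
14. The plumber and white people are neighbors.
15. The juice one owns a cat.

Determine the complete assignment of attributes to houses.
Solution:

House | Pet | Hobby | Drink | Job | Color
-----------------------------------------
  1   | cat | cooking | juice | plumber | gray
  2   | hamster | gardening | tea | writer | white
  3   | rabbit | painting | soda | pilot | black
  4   | parrot | reading | smoothie | chef | orange
  5   | dog | hiking | coffee | nurse | brown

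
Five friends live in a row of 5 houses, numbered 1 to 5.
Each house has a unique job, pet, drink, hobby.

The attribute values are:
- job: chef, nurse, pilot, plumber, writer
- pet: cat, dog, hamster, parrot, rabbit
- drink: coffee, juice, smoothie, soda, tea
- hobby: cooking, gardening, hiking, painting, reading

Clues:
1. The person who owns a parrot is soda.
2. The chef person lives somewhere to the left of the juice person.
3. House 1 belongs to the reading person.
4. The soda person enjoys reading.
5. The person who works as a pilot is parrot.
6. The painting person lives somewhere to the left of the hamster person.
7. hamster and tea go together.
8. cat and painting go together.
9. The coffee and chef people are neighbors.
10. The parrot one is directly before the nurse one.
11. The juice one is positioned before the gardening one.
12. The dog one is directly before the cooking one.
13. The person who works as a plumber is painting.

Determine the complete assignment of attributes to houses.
Solution:

House | Job | Pet | Drink | Hobby
---------------------------------
  1   | pilot | parrot | soda | reading
  2   | nurse | dog | coffee | hiking
  3   | chef | rabbit | smoothie | cooking
  4   | plumber | cat | juice | painting
  5   | writer | hamster | tea | gardening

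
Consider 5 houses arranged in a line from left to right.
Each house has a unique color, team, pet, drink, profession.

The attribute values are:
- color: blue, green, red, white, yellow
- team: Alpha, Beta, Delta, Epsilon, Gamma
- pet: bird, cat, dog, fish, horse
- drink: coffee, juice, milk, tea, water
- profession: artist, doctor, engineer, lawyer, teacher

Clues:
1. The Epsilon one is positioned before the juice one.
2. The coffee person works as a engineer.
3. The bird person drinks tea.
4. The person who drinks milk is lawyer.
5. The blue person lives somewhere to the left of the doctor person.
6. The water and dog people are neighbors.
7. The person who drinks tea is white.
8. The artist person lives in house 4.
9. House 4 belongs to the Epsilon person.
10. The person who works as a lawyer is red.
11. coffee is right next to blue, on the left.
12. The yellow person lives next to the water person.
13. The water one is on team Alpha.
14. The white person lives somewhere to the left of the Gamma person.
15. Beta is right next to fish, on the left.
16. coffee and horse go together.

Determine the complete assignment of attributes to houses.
Solution:

House | Color | Team | Pet | Drink | Profession
-----------------------------------------------
  1   | yellow | Beta | horse | coffee | engineer
  2   | blue | Alpha | fish | water | teacher
  3   | red | Delta | dog | milk | lawyer
  4   | white | Epsilon | bird | tea | artist
  5   | green | Gamma | cat | juice | doctor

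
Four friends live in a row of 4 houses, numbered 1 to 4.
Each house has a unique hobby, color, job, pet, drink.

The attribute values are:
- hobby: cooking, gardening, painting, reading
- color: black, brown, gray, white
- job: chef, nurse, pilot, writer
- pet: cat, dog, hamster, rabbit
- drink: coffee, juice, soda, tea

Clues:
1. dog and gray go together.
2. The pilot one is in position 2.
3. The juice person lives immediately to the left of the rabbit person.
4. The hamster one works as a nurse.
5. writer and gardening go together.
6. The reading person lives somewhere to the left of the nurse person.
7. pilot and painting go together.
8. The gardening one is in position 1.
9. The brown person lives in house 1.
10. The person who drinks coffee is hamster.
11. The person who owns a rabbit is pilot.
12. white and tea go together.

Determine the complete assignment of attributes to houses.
Solution:

House | Hobby | Color | Job | Pet | Drink
-----------------------------------------
  1   | gardening | brown | writer | cat | juice
  2   | painting | white | pilot | rabbit | tea
  3   | reading | gray | chef | dog | soda
  4   | cooking | black | nurse | hamster | coffee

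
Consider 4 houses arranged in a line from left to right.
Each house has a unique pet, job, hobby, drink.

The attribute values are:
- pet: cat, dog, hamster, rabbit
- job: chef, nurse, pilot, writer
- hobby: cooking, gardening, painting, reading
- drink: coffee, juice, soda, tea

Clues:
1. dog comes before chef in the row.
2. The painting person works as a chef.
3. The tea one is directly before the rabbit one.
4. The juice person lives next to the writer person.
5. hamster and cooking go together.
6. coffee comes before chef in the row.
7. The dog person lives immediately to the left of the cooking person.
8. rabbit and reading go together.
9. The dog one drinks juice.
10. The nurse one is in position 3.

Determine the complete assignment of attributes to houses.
Solution:

House | Pet | Job | Hobby | Drink
---------------------------------
  1   | dog | pilot | gardening | juice
  2   | hamster | writer | cooking | tea
  3   | rabbit | nurse | reading | coffee
  4   | cat | chef | painting | soda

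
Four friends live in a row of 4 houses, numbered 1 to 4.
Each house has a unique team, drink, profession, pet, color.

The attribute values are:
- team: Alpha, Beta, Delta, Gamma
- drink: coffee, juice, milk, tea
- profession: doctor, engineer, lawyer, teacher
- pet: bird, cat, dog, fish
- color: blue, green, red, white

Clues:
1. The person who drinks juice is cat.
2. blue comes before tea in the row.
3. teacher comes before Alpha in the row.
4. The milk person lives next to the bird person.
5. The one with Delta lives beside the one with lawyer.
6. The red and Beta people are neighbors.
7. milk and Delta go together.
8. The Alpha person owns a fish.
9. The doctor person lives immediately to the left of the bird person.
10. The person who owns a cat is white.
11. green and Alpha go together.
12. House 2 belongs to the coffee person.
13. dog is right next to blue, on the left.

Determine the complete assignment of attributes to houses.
Solution:

House | Team | Drink | Profession | Pet | Color
-----------------------------------------------
  1   | Delta | milk | doctor | dog | red
  2   | Beta | coffee | lawyer | bird | blue
  3   | Gamma | juice | teacher | cat | white
  4   | Alpha | tea | engineer | fish | green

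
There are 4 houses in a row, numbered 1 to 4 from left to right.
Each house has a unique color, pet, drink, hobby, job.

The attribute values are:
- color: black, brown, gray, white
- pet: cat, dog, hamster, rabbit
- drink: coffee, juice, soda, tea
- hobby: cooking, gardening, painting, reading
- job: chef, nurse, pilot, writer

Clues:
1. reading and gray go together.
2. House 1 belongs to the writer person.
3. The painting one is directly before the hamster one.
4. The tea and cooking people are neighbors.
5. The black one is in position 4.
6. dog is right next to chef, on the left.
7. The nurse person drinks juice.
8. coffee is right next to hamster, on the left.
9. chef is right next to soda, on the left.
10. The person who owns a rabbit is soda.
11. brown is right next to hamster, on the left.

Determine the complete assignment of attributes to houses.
Solution:

House | Color | Pet | Drink | Hobby | Job
-----------------------------------------
  1   | brown | dog | coffee | painting | writer
  2   | gray | hamster | tea | reading | chef
  3   | white | rabbit | soda | cooking | pilot
  4   | black | cat | juice | gardening | nurse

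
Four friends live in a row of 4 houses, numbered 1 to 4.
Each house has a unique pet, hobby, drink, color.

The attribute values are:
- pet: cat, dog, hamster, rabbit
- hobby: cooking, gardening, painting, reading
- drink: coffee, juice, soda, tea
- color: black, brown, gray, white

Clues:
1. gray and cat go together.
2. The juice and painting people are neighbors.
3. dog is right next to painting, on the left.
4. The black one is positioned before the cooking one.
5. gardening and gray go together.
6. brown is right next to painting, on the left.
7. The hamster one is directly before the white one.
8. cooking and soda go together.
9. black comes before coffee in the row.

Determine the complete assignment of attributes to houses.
Solution:

House | Pet | Hobby | Drink | Color
-----------------------------------
  1   | dog | reading | juice | brown
  2   | hamster | painting | tea | black
  3   | rabbit | cooking | soda | white
  4   | cat | gardening | coffee | gray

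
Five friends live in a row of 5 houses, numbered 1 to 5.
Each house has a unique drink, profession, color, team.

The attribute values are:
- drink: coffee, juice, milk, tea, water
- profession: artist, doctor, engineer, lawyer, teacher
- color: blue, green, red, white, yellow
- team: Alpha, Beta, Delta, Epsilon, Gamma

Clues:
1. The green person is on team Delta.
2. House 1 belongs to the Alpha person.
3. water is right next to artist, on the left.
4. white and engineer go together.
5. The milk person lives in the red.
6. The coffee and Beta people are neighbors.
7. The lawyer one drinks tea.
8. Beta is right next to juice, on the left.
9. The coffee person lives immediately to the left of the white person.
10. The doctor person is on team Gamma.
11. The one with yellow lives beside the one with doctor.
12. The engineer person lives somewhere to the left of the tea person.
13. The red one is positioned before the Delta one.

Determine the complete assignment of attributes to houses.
Solution:

House | Drink | Profession | Color | Team
-----------------------------------------
  1   | coffee | teacher | blue | Alpha
  2   | water | engineer | white | Beta
  3   | juice | artist | yellow | Epsilon
  4   | milk | doctor | red | Gamma
  5   | tea | lawyer | green | Delta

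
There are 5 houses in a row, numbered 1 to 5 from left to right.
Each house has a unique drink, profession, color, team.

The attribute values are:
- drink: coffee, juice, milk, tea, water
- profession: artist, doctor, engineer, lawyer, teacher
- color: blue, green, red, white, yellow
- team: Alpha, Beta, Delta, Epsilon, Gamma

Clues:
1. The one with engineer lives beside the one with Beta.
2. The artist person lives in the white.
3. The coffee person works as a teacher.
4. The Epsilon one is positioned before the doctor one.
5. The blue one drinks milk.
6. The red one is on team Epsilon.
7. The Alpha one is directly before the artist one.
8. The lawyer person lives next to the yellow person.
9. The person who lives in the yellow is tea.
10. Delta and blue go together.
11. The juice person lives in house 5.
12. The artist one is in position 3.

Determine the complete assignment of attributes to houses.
Solution:

House | Drink | Profession | Color | Team
-----------------------------------------
  1   | milk | lawyer | blue | Delta
  2   | tea | engineer | yellow | Alpha
  3   | water | artist | white | Beta
  4   | coffee | teacher | red | Epsilon
  5   | juice | doctor | green | Gamma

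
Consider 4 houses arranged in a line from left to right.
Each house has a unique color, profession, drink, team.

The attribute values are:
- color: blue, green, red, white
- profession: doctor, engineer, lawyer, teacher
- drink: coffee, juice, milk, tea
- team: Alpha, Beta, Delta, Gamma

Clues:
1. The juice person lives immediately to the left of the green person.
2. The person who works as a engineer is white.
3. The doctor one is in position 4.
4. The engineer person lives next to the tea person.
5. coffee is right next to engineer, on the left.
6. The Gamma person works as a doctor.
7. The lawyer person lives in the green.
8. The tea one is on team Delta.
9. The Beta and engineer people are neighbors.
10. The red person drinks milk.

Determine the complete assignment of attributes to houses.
Solution:

House | Color | Profession | Drink | Team
-----------------------------------------
  1   | blue | teacher | coffee | Beta
  2   | white | engineer | juice | Alpha
  3   | green | lawyer | tea | Delta
  4   | red | doctor | milk | Gamma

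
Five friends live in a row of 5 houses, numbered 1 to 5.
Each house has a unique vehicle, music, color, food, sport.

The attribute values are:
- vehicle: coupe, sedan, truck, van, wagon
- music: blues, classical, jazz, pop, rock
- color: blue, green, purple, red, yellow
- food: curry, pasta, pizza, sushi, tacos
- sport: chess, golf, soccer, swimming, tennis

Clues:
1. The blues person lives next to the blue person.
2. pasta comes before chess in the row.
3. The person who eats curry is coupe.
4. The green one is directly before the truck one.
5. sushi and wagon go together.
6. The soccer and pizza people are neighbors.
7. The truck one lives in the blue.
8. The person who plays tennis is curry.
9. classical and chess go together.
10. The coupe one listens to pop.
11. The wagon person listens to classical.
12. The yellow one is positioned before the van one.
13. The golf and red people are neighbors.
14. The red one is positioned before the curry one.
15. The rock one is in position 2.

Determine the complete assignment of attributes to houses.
Solution:

House | Vehicle | Music | Color | Food | Sport
----------------------------------------------
  1   | sedan | blues | green | pasta | soccer
  2   | truck | rock | blue | pizza | golf
  3   | wagon | classical | red | sushi | chess
  4   | coupe | pop | yellow | curry | tennis
  5   | van | jazz | purple | tacos | swimming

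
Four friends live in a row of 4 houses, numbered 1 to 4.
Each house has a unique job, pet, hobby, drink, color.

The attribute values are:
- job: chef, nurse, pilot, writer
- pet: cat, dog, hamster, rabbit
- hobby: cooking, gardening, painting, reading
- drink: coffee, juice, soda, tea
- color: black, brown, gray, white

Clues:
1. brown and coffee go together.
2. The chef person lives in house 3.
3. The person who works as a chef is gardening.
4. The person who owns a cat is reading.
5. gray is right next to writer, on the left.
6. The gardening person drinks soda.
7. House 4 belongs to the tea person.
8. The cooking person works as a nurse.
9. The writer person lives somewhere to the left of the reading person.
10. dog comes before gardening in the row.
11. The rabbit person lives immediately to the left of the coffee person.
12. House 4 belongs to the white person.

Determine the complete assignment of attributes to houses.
Solution:

House | Job | Pet | Hobby | Drink | Color
-----------------------------------------
  1   | nurse | rabbit | cooking | juice | gray
  2   | writer | dog | painting | coffee | brown
  3   | chef | hamster | gardening | soda | black
  4   | pilot | cat | reading | tea | white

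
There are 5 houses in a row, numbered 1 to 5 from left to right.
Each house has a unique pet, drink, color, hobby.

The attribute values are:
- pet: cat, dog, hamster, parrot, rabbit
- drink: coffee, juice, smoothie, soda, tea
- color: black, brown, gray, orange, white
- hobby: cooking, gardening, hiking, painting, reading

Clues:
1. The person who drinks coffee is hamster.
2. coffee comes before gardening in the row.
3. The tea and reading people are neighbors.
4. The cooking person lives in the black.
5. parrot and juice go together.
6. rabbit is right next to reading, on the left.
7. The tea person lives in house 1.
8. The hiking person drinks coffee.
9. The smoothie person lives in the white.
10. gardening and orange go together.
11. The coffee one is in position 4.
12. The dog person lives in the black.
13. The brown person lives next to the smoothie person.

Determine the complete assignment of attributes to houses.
Solution:

House | Pet | Drink | Color | Hobby
-----------------------------------
  1   | rabbit | tea | brown | painting
  2   | cat | smoothie | white | reading
  3   | dog | soda | black | cooking
  4   | hamster | coffee | gray | hiking
  5   | parrot | juice | orange | gardening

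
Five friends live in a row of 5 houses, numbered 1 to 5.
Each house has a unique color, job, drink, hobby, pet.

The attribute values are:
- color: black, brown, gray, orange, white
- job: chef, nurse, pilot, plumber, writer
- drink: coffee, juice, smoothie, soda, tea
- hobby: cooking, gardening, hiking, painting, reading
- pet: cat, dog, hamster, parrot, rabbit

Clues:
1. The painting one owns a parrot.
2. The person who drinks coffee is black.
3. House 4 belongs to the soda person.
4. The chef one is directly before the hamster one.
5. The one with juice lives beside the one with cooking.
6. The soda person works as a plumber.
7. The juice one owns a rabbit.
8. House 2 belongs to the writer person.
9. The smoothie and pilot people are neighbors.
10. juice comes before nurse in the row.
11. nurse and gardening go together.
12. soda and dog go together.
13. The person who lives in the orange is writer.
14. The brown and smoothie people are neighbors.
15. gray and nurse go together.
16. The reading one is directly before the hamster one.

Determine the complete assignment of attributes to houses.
Solution:

House | Color | Job | Drink | Hobby | Pet
-----------------------------------------
  1   | brown | chef | juice | reading | rabbit
  2   | orange | writer | smoothie | cooking | hamster
  3   | black | pilot | coffee | painting | parrot
  4   | white | plumber | soda | hiking | dog
  5   | gray | nurse | tea | gardening | cat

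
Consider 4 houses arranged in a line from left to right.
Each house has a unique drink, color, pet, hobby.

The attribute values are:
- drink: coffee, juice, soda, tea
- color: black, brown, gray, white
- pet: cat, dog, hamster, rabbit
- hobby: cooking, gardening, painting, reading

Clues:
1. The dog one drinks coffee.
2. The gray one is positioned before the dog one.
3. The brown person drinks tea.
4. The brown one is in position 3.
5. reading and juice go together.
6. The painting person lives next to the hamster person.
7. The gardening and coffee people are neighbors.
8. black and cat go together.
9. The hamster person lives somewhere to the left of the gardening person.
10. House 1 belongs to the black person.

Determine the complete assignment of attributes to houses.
Solution:

House | Drink | Color | Pet | Hobby
-----------------------------------
  1   | soda | black | cat | painting
  2   | juice | gray | hamster | reading
  3   | tea | brown | rabbit | gardening
  4   | coffee | white | dog | cooking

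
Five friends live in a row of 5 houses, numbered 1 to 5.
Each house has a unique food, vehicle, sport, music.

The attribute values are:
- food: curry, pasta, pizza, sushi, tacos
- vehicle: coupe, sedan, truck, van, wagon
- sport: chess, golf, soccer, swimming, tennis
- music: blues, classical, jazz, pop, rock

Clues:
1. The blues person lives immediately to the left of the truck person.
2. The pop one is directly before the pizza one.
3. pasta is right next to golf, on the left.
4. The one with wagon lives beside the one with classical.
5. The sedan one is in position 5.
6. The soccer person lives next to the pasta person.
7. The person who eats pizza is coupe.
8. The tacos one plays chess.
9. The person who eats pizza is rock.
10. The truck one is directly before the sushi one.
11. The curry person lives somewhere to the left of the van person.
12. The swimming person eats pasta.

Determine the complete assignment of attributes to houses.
Solution:

House | Food | Vehicle | Sport | Music
--------------------------------------
  1   | curry | wagon | soccer | blues
  2   | pasta | truck | swimming | classical
  3   | sushi | van | golf | pop
  4   | pizza | coupe | tennis | rock
  5   | tacos | sedan | chess | jazz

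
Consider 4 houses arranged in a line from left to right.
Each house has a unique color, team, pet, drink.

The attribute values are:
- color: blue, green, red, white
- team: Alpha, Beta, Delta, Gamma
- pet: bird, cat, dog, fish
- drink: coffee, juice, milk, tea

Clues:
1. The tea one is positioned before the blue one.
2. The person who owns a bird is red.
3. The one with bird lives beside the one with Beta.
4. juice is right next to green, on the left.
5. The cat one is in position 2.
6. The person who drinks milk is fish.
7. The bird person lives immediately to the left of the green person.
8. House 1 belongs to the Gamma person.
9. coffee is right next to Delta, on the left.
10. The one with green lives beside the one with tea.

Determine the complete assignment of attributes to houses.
Solution:

House | Color | Team | Pet | Drink
----------------------------------
  1   | red | Gamma | bird | juice
  2   | green | Beta | cat | coffee
  3   | white | Delta | dog | tea
  4   | blue | Alpha | fish | milk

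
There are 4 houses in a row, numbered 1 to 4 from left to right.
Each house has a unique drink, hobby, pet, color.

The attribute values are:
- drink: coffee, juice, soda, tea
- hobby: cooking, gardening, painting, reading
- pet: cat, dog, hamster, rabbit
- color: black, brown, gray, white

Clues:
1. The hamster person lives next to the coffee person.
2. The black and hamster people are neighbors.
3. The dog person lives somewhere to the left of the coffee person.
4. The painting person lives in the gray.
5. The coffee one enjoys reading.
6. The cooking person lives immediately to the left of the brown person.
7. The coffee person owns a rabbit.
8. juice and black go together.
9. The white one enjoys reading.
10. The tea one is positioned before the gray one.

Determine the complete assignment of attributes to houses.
Solution:

House | Drink | Hobby | Pet | Color
-----------------------------------
  1   | juice | cooking | dog | black
  2   | tea | gardening | hamster | brown
  3   | coffee | reading | rabbit | white
  4   | soda | painting | cat | gray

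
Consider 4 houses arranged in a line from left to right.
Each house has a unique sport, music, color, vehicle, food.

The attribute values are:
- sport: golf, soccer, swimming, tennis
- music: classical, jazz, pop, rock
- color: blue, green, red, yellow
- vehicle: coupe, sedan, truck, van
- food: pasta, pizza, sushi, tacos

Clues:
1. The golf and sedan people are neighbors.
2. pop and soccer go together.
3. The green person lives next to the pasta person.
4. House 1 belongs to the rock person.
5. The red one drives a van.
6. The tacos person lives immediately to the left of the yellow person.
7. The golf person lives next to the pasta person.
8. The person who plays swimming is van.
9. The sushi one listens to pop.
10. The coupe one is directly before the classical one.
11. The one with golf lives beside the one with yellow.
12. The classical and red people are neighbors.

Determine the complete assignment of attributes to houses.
Solution:

House | Sport | Music | Color | Vehicle | Food
----------------------------------------------
  1   | golf | rock | green | coupe | tacos
  2   | tennis | classical | yellow | sedan | pasta
  3   | swimming | jazz | red | van | pizza
  4   | soccer | pop | blue | truck | sushi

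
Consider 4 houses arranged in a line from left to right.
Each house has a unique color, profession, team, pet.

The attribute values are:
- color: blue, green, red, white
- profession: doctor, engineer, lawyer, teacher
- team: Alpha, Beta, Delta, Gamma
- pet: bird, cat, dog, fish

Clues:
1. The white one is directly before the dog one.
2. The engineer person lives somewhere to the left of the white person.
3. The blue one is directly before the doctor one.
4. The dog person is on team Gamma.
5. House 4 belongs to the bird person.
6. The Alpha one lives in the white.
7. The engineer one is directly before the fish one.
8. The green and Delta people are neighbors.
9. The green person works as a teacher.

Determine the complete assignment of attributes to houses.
Solution:

House | Color | Profession | Team | Pet
---------------------------------------
  1   | blue | engineer | Beta | cat
  2   | white | doctor | Alpha | fish
  3   | green | teacher | Gamma | dog
  4   | red | lawyer | Delta | bird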